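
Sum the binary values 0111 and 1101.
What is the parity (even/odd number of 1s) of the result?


0111 = 7
1101 = 13
Sum = 20 = 10100
1s count = 2

even parity (2 ones in 10100)


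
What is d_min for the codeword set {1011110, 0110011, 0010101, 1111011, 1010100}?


Comparing all pairs, minimum distance: 2
Can detect 1 errors, correct 0 errors

2


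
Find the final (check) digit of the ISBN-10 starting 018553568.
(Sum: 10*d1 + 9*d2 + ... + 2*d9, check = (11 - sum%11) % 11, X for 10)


Weighted sum: 207
207 mod 11 = 9

Check digit: 2


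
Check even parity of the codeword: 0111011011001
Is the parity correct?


Number of 1s: 8

Yes, parity is correct (8 ones)


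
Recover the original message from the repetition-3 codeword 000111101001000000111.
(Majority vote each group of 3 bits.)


Groups: 000, 111, 101, 001, 000, 000, 111
Majority votes: 0110001

0110001


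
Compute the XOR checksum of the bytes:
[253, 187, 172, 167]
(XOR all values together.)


XOR chain: 253 ^ 187 ^ 172 ^ 167 = 77

77


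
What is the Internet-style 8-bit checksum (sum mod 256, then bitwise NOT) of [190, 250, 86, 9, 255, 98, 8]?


Sum = 896 mod 256 = 128
Complement = 127

127


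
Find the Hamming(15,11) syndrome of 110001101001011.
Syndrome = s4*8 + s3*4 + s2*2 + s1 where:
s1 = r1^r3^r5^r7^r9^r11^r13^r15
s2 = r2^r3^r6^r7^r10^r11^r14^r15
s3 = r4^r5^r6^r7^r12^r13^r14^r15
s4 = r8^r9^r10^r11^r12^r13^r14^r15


s1=0, s2=1, s3=1, s4=0

Syndrome = 6 (error at position 6)


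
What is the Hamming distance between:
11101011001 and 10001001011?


XOR: 01100010010
Count of 1s: 4

4


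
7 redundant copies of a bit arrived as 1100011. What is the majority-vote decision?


Ones: 4 out of 7
Threshold: 4

1 (4/7 voted 1)


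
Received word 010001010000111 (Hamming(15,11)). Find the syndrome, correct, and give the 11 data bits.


Syndrome = 0: no error detected

Data: 00100000111 (no errors)


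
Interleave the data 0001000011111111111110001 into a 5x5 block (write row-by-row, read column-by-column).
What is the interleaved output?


Matrix:
  00010
  00011
  11111
  11111
  10001
Read columns: 0011100110001101111001111

0011100110001101111001111


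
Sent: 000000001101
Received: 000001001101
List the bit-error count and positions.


XOR: 000001000000

1 error(s) at position(s): 5


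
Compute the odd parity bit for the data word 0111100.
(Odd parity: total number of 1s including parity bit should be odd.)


Number of 1s in data: 4
Parity bit: 1

1


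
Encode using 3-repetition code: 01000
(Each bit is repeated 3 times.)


Each bit -> 3 copies

000111000000000


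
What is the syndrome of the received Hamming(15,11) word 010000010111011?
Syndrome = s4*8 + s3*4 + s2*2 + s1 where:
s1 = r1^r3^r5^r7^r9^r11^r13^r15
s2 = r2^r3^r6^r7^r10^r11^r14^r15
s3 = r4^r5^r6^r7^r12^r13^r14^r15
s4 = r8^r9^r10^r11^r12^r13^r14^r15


s1=0, s2=1, s3=1, s4=0

Syndrome = 6 (error at position 6)


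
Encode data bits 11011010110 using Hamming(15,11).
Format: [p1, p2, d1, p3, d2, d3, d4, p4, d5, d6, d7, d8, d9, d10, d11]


Parity bits: p1=0, p2=0, p3=0, p4=0

001010101010110


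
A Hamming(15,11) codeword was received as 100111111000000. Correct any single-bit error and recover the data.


Syndrome = 0: no error detected

Data: 01111000000 (no errors)


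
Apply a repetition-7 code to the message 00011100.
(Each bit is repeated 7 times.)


Each bit -> 7 copies

00000000000000000000011111111111111111111100000000000000


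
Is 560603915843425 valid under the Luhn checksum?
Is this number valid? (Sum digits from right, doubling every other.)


Luhn sum = 63
63 mod 10 = 3

Invalid (Luhn sum mod 10 = 3)


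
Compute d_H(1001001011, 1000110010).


XOR: 0001111001
Count of 1s: 5

5


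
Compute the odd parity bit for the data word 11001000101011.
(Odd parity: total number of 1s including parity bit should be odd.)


Number of 1s in data: 7
Parity bit: 0

0


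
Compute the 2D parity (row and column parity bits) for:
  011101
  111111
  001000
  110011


Row parities: 0010
Column parities: 011001

Row P: 0010, Col P: 011001, Corner: 1


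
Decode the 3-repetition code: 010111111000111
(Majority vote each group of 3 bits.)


Groups: 010, 111, 111, 000, 111
Majority votes: 01101

01101


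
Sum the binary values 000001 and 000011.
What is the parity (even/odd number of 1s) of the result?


000001 = 1
000011 = 3
Sum = 4 = 100
1s count = 1

odd parity (1 ones in 100)


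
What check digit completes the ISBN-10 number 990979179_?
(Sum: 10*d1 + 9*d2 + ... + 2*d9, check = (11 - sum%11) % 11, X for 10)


Weighted sum: 364
364 mod 11 = 1

Check digit: X


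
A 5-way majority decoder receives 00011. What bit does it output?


Ones: 2 out of 5
Threshold: 3

0 (2/5 voted 1)


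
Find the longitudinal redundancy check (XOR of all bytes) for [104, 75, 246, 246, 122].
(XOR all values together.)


XOR chain: 104 ^ 75 ^ 246 ^ 246 ^ 122 = 89

89


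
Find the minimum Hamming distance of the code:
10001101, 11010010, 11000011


Comparing all pairs, minimum distance: 2
Can detect 1 errors, correct 0 errors

2


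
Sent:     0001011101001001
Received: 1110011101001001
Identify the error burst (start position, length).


XOR: 1111000000000000

Burst at position 0, length 4


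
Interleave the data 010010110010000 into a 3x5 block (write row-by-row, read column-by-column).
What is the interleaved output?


Matrix:
  01001
  01100
  10000
Read columns: 001110010000100

001110010000100


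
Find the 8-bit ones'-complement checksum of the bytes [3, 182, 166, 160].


Sum = 511 mod 256 = 255
Complement = 0

0


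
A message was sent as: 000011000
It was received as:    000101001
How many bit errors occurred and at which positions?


XOR: 000110001

3 error(s) at position(s): 3, 4, 8


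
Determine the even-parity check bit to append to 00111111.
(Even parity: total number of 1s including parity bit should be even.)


Number of 1s in data: 6
Parity bit: 0

0


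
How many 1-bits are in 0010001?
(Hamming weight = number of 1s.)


Counting 1s in 0010001

2


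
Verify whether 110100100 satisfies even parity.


Number of 1s: 4

Yes, parity is correct (4 ones)


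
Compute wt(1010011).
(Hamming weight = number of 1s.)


Counting 1s in 1010011

4


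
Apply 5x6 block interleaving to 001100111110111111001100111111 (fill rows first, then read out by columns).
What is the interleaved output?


Matrix:
  001100
  111110
  111111
  001100
  111111
Read columns: 011010110111111111110110100101

011010110111111111110110100101


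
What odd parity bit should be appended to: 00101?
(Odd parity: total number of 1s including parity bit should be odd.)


Number of 1s in data: 2
Parity bit: 1

1


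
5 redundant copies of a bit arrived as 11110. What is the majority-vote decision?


Ones: 4 out of 5
Threshold: 3

1 (4/5 voted 1)


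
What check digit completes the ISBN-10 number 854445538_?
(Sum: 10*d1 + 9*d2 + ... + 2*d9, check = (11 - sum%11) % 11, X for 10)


Weighted sum: 279
279 mod 11 = 4

Check digit: 7


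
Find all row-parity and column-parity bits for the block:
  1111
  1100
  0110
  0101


Row parities: 0000
Column parities: 0000

Row P: 0000, Col P: 0000, Corner: 0


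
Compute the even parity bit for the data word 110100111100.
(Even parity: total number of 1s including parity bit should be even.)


Number of 1s in data: 7
Parity bit: 1

1


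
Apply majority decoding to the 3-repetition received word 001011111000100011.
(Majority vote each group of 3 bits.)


Groups: 001, 011, 111, 000, 100, 011
Majority votes: 011001

011001


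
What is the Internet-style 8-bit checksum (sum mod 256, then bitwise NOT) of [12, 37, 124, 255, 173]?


Sum = 601 mod 256 = 89
Complement = 166

166


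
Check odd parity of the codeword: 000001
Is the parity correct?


Number of 1s: 1

Yes, parity is correct (1 ones)


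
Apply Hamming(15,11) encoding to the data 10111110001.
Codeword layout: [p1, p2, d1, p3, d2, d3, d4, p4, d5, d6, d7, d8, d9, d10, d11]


Parity bits: p1=1, p2=0, p3=1, p4=0

101101101110001


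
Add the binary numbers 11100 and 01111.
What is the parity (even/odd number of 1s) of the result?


11100 = 28
01111 = 15
Sum = 43 = 101011
1s count = 4

even parity (4 ones in 101011)


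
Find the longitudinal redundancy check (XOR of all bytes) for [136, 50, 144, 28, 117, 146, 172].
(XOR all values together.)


XOR chain: 136 ^ 50 ^ 144 ^ 28 ^ 117 ^ 146 ^ 172 = 125

125


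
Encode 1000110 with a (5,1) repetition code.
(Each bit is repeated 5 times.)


Each bit -> 5 copies

11111000000000000000111111111100000


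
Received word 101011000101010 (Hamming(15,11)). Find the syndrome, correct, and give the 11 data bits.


Syndrome = 9: error at position 9

Data: 11101101010 (corrected bit 9)


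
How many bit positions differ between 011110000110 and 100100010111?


XOR: 111010010001
Count of 1s: 6

6


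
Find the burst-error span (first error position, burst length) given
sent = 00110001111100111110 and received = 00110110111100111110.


XOR: 00000111000000000000

Burst at position 5, length 3


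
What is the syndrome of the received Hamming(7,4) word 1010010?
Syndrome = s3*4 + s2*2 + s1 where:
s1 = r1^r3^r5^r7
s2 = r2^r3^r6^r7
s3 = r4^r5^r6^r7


s1=0, s2=0, s3=1

Syndrome = 4 (error at position 4)


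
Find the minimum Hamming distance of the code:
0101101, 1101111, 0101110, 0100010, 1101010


Comparing all pairs, minimum distance: 2
Can detect 1 errors, correct 0 errors

2


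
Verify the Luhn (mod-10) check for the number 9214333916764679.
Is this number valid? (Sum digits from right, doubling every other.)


Luhn sum = 88
88 mod 10 = 8

Invalid (Luhn sum mod 10 = 8)


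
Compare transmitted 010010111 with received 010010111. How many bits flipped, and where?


XOR: 000000000

0 errors (received matches sent)


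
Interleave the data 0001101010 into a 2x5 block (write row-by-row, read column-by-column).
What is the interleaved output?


Matrix:
  00011
  01010
Read columns: 0001001110

0001001110


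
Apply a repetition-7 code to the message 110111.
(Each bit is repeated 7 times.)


Each bit -> 7 copies

111111111111110000000111111111111111111111


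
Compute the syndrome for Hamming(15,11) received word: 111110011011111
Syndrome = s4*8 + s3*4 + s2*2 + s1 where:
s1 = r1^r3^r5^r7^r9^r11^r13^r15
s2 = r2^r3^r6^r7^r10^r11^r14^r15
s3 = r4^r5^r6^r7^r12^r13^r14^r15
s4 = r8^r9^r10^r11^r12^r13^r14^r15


s1=1, s2=1, s3=0, s4=1

Syndrome = 11 (error at position 11)


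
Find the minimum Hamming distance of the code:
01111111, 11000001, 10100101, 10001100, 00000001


Comparing all pairs, minimum distance: 2
Can detect 1 errors, correct 0 errors

2


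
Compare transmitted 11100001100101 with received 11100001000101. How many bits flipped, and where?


XOR: 00000000100000

1 error(s) at position(s): 8


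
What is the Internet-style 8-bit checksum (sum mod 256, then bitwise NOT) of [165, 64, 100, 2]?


Sum = 331 mod 256 = 75
Complement = 180

180


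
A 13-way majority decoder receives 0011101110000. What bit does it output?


Ones: 6 out of 13
Threshold: 7

0 (6/13 voted 1)


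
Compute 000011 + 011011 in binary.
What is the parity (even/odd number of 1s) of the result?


000011 = 3
011011 = 27
Sum = 30 = 11110
1s count = 4

even parity (4 ones in 11110)


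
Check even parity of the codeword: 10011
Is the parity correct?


Number of 1s: 3

No, parity error (3 ones)


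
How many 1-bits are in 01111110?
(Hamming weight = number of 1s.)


Counting 1s in 01111110

6


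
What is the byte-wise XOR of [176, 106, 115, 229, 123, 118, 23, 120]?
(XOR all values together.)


XOR chain: 176 ^ 106 ^ 115 ^ 229 ^ 123 ^ 118 ^ 23 ^ 120 = 46

46


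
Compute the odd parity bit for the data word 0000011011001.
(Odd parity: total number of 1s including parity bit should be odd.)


Number of 1s in data: 5
Parity bit: 0

0


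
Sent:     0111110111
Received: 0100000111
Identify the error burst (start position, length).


XOR: 0011110000

Burst at position 2, length 4


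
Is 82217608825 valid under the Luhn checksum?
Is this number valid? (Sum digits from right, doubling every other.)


Luhn sum = 50
50 mod 10 = 0

Valid (Luhn sum mod 10 = 0)


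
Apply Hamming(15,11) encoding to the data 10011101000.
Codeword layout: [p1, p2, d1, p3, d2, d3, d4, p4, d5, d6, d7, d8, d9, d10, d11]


Parity bits: p1=1, p2=1, p3=0, p4=1

111000111101000


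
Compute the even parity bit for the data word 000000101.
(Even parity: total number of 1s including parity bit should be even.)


Number of 1s in data: 2
Parity bit: 0

0


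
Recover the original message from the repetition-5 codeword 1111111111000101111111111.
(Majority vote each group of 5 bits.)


Groups: 11111, 11111, 00010, 11111, 11111
Majority votes: 11011

11011


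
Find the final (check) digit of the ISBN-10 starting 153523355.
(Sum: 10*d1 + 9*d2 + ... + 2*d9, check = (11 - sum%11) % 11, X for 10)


Weighted sum: 178
178 mod 11 = 2

Check digit: 9


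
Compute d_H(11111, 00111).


XOR: 11000
Count of 1s: 2

2


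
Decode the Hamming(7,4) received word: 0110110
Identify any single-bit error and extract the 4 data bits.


Syndrome = 2: error at position 2

Data: 1110 (corrected bit 2)


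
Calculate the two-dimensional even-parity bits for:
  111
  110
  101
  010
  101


Row parities: 10010
Column parities: 011

Row P: 10010, Col P: 011, Corner: 0


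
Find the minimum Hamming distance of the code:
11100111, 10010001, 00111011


Comparing all pairs, minimum distance: 4
Can detect 3 errors, correct 1 errors

4


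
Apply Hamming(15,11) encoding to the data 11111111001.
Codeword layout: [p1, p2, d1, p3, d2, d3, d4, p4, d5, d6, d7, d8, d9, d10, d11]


Parity bits: p1=0, p2=0, p3=1, p4=1

001111111111001


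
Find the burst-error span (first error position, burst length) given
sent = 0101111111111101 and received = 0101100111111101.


XOR: 0000011000000000

Burst at position 5, length 2


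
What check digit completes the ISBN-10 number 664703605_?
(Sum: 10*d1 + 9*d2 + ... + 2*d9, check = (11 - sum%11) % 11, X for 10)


Weighted sum: 244
244 mod 11 = 2

Check digit: 9


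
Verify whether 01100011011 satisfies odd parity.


Number of 1s: 6

No, parity error (6 ones)


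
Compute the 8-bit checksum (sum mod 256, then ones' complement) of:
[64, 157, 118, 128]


Sum = 467 mod 256 = 211
Complement = 44

44


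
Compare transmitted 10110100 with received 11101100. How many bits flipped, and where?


XOR: 01011000

3 error(s) at position(s): 1, 3, 4


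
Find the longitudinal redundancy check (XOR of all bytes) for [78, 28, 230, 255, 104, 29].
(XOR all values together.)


XOR chain: 78 ^ 28 ^ 230 ^ 255 ^ 104 ^ 29 = 62

62


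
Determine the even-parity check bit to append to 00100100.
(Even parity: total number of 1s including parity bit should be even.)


Number of 1s in data: 2
Parity bit: 0

0


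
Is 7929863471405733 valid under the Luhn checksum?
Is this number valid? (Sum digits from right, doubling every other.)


Luhn sum = 81
81 mod 10 = 1

Invalid (Luhn sum mod 10 = 1)


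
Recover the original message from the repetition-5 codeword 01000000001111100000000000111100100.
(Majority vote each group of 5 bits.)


Groups: 01000, 00000, 11111, 00000, 00000, 01111, 00100
Majority votes: 0010010

0010010


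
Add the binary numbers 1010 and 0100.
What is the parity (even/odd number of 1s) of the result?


1010 = 10
0100 = 4
Sum = 14 = 1110
1s count = 3

odd parity (3 ones in 1110)


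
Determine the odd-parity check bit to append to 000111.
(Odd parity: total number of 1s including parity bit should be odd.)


Number of 1s in data: 3
Parity bit: 0

0


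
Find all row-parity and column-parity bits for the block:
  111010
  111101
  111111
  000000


Row parities: 0100
Column parities: 111000

Row P: 0100, Col P: 111000, Corner: 1


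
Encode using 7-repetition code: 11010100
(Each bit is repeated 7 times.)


Each bit -> 7 copies

11111111111111000000011111110000000111111100000000000000


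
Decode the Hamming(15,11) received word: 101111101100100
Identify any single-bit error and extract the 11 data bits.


Syndrome = 12: error at position 12

Data: 11111101100 (corrected bit 12)


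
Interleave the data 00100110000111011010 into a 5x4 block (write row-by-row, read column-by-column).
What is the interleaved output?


Matrix:
  0010
  0110
  0001
  1101
  1010
Read columns: 00011010101100100110

00011010101100100110


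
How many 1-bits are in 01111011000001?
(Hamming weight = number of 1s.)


Counting 1s in 01111011000001

7


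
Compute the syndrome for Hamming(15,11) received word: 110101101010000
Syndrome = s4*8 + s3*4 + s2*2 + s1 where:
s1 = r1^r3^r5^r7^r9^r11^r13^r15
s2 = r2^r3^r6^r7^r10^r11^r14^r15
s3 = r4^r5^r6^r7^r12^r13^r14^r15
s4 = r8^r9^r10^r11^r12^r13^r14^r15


s1=0, s2=0, s3=1, s4=0

Syndrome = 4 (error at position 4)


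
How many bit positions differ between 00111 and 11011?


XOR: 11100
Count of 1s: 3

3


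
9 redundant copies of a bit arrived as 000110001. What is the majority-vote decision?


Ones: 3 out of 9
Threshold: 5

0 (3/9 voted 1)


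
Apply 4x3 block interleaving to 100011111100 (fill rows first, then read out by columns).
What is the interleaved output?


Matrix:
  100
  011
  111
  100
Read columns: 101101100110

101101100110


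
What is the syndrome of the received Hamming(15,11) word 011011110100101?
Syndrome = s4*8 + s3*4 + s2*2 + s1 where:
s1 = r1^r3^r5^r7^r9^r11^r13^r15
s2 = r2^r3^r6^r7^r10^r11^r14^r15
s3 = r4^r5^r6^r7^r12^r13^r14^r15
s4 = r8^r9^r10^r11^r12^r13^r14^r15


s1=1, s2=0, s3=1, s4=0

Syndrome = 5 (error at position 5)


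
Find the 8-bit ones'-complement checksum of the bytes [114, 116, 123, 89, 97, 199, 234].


Sum = 972 mod 256 = 204
Complement = 51

51


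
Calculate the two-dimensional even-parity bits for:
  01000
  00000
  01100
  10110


Row parities: 1001
Column parities: 10010

Row P: 1001, Col P: 10010, Corner: 0


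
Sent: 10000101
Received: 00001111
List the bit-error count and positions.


XOR: 10001010

3 error(s) at position(s): 0, 4, 6


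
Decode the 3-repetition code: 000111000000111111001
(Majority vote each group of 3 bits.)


Groups: 000, 111, 000, 000, 111, 111, 001
Majority votes: 0100110

0100110


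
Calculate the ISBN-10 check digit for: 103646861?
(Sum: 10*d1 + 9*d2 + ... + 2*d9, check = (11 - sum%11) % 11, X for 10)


Weighted sum: 182
182 mod 11 = 6

Check digit: 5


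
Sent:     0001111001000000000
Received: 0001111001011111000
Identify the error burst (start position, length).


XOR: 0000000000011111000

Burst at position 11, length 5


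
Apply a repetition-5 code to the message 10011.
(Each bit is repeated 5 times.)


Each bit -> 5 copies

1111100000000001111111111


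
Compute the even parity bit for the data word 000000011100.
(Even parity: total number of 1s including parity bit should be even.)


Number of 1s in data: 3
Parity bit: 1

1


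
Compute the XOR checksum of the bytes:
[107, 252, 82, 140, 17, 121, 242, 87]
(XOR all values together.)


XOR chain: 107 ^ 252 ^ 82 ^ 140 ^ 17 ^ 121 ^ 242 ^ 87 = 132

132


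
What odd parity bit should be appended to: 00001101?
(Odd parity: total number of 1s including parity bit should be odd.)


Number of 1s in data: 3
Parity bit: 0

0


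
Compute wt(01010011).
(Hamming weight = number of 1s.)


Counting 1s in 01010011

4


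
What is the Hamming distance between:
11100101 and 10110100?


XOR: 01010001
Count of 1s: 3

3


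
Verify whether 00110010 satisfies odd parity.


Number of 1s: 3

Yes, parity is correct (3 ones)


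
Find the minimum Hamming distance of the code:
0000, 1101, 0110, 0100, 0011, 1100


Comparing all pairs, minimum distance: 1
Can detect 0 errors, correct 0 errors

1


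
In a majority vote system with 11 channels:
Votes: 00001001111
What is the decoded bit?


Ones: 5 out of 11
Threshold: 6

0 (5/11 voted 1)


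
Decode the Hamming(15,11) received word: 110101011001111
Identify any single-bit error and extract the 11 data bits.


Syndrome = 0: no error detected

Data: 00101001111 (no errors)


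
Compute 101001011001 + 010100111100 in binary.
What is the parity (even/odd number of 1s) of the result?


101001011001 = 2649
010100111100 = 1340
Sum = 3989 = 111110010101
1s count = 8

even parity (8 ones in 111110010101)


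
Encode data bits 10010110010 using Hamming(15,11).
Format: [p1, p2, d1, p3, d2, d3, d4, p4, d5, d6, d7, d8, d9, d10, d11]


Parity bits: p1=1, p2=1, p3=0, p4=1

111000110110010


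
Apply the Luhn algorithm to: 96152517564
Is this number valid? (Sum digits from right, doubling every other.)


Luhn sum = 35
35 mod 10 = 5

Invalid (Luhn sum mod 10 = 5)


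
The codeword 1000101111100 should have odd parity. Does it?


Number of 1s: 7

Yes, parity is correct (7 ones)


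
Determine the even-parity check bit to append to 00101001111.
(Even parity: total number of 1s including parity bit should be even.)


Number of 1s in data: 6
Parity bit: 0

0


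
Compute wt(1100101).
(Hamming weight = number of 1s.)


Counting 1s in 1100101

4


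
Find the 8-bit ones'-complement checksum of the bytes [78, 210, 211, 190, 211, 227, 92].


Sum = 1219 mod 256 = 195
Complement = 60

60


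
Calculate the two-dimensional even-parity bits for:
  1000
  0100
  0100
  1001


Row parities: 1110
Column parities: 0001

Row P: 1110, Col P: 0001, Corner: 1


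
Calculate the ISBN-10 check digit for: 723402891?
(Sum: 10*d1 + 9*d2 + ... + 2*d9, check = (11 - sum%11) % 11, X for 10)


Weighted sum: 211
211 mod 11 = 2

Check digit: 9


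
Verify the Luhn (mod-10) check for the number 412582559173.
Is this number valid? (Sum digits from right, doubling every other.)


Luhn sum = 51
51 mod 10 = 1

Invalid (Luhn sum mod 10 = 1)


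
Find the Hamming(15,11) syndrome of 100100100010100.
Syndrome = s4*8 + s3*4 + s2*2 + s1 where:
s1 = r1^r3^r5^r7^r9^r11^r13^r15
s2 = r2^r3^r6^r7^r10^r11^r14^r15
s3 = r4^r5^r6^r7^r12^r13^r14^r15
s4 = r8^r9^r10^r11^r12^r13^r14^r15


s1=0, s2=0, s3=1, s4=0

Syndrome = 4 (error at position 4)


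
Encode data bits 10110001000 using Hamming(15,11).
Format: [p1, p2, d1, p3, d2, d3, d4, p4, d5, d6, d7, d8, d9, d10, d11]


Parity bits: p1=0, p2=1, p3=1, p4=1

011101110001000


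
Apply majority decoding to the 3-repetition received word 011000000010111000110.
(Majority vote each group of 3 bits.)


Groups: 011, 000, 000, 010, 111, 000, 110
Majority votes: 1000101

1000101


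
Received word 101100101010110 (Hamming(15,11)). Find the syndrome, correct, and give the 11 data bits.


Syndrome = 0: no error detected

Data: 10011010110 (no errors)


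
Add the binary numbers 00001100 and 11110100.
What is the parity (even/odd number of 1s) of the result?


00001100 = 12
11110100 = 244
Sum = 256 = 100000000
1s count = 1

odd parity (1 ones in 100000000)


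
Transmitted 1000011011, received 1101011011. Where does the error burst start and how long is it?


XOR: 0101000000

Burst at position 1, length 3


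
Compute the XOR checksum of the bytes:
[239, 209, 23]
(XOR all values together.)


XOR chain: 239 ^ 209 ^ 23 = 41

41


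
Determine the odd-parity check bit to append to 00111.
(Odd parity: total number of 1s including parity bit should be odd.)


Number of 1s in data: 3
Parity bit: 0

0


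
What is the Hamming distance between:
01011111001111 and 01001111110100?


XOR: 00010000111011
Count of 1s: 6

6


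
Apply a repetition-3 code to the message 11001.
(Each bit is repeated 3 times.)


Each bit -> 3 copies

111111000000111


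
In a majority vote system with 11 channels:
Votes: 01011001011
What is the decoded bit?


Ones: 6 out of 11
Threshold: 6

1 (6/11 voted 1)


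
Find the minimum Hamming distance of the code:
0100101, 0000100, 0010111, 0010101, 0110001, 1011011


Comparing all pairs, minimum distance: 1
Can detect 0 errors, correct 0 errors

1


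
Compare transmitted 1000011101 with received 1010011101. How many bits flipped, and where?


XOR: 0010000000

1 error(s) at position(s): 2


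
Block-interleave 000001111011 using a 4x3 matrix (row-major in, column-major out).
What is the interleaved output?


Matrix:
  000
  001
  111
  011
Read columns: 001000110111

001000110111


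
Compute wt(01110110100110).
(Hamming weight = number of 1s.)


Counting 1s in 01110110100110

8


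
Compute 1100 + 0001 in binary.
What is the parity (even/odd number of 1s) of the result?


1100 = 12
0001 = 1
Sum = 13 = 1101
1s count = 3

odd parity (3 ones in 1101)


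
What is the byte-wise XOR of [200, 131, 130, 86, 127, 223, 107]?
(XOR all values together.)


XOR chain: 200 ^ 131 ^ 130 ^ 86 ^ 127 ^ 223 ^ 107 = 84

84


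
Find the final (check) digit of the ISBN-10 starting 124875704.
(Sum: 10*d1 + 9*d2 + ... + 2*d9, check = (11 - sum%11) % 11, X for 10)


Weighted sum: 219
219 mod 11 = 10

Check digit: 1


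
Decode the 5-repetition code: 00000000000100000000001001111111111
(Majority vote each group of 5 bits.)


Groups: 00000, 00000, 01000, 00000, 00100, 11111, 11111
Majority votes: 0000011

0000011


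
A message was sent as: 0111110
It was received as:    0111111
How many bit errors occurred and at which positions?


XOR: 0000001

1 error(s) at position(s): 6


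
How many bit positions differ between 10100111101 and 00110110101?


XOR: 10010001000
Count of 1s: 3

3


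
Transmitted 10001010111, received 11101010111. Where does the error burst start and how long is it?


XOR: 01100000000

Burst at position 1, length 2


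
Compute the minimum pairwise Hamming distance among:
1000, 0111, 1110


Comparing all pairs, minimum distance: 2
Can detect 1 errors, correct 0 errors

2


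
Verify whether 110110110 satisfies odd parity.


Number of 1s: 6

No, parity error (6 ones)


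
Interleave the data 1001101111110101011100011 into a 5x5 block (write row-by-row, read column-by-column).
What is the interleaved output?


Matrix:
  10011
  01111
  11010
  10111
  00011
Read columns: 1011001100010101111111011

1011001100010101111111011


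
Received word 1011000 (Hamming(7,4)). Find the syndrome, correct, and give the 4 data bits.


Syndrome = 6: error at position 6

Data: 1010 (corrected bit 6)


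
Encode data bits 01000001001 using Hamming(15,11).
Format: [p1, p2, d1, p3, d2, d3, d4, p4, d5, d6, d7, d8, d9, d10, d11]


Parity bits: p1=0, p2=1, p3=1, p4=0

010110000001001


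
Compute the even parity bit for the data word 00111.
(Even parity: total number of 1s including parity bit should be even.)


Number of 1s in data: 3
Parity bit: 1

1


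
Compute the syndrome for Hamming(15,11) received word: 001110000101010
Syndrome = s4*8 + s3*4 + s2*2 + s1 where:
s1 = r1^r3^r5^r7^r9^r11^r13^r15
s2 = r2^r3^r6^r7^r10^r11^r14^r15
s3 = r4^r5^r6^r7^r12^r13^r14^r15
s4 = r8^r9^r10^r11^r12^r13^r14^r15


s1=0, s2=1, s3=0, s4=1

Syndrome = 10 (error at position 10)


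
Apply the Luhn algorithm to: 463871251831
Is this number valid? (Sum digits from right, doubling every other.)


Luhn sum = 60
60 mod 10 = 0

Valid (Luhn sum mod 10 = 0)


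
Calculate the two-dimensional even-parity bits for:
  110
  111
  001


Row parities: 011
Column parities: 000

Row P: 011, Col P: 000, Corner: 0


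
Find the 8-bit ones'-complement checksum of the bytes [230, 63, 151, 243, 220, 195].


Sum = 1102 mod 256 = 78
Complement = 177

177


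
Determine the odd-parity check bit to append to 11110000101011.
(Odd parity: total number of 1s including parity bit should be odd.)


Number of 1s in data: 8
Parity bit: 1

1


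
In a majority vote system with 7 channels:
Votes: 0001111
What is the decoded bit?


Ones: 4 out of 7
Threshold: 4

1 (4/7 voted 1)


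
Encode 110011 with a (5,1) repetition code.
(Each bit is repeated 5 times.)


Each bit -> 5 copies

111111111100000000001111111111


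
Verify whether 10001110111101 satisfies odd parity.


Number of 1s: 9

Yes, parity is correct (9 ones)


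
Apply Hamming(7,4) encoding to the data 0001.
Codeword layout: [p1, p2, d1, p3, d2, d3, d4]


Parity bits: p1=1, p2=1, p3=1

1101001


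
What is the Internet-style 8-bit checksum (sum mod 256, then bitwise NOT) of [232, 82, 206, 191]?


Sum = 711 mod 256 = 199
Complement = 56

56


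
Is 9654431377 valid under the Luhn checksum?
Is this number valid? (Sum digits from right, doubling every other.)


Luhn sum = 48
48 mod 10 = 8

Invalid (Luhn sum mod 10 = 8)


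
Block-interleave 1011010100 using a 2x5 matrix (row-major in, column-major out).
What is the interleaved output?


Matrix:
  10110
  10100
Read columns: 1100111000

1100111000


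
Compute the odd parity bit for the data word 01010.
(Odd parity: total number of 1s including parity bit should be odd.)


Number of 1s in data: 2
Parity bit: 1

1


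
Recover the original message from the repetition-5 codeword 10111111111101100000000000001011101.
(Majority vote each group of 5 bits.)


Groups: 10111, 11111, 11011, 00000, 00000, 00010, 11101
Majority votes: 1110001

1110001


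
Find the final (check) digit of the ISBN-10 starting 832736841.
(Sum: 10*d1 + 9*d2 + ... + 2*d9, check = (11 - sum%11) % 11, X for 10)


Weighted sum: 266
266 mod 11 = 2

Check digit: 9


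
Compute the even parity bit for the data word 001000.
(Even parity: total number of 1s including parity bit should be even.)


Number of 1s in data: 1
Parity bit: 1

1


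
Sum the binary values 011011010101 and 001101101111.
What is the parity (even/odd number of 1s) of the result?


011011010101 = 1749
001101101111 = 879
Sum = 2628 = 101001000100
1s count = 4

even parity (4 ones in 101001000100)


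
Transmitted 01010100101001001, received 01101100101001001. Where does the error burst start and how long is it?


XOR: 00111000000000000

Burst at position 2, length 3


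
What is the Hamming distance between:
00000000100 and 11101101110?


XOR: 11101101010
Count of 1s: 7

7


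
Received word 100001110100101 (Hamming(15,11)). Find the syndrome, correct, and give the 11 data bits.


Syndrome = 0: no error detected

Data: 00110100101 (no errors)


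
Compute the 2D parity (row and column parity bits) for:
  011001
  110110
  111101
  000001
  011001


Row parities: 10111
Column parities: 001010

Row P: 10111, Col P: 001010, Corner: 0


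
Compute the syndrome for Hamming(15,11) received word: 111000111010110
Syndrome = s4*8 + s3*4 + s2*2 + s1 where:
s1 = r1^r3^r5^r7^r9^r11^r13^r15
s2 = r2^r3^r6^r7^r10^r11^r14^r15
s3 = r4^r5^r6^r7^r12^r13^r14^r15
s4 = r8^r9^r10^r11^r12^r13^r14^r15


s1=0, s2=1, s3=1, s4=1

Syndrome = 14 (error at position 14)


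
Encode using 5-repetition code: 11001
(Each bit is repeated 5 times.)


Each bit -> 5 copies

1111111111000000000011111


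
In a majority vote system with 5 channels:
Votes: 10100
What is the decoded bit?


Ones: 2 out of 5
Threshold: 3

0 (2/5 voted 1)


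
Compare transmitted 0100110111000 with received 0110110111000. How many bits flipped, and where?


XOR: 0010000000000

1 error(s) at position(s): 2


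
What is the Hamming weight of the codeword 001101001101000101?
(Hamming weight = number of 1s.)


Counting 1s in 001101001101000101

8


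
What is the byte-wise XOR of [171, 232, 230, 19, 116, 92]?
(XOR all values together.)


XOR chain: 171 ^ 232 ^ 230 ^ 19 ^ 116 ^ 92 = 158

158


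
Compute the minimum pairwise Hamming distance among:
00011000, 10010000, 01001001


Comparing all pairs, minimum distance: 2
Can detect 1 errors, correct 0 errors

2


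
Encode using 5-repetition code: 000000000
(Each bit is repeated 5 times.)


Each bit -> 5 copies

000000000000000000000000000000000000000000000


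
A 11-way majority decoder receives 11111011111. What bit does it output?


Ones: 10 out of 11
Threshold: 6

1 (10/11 voted 1)


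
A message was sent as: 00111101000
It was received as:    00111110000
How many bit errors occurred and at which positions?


XOR: 00000011000

2 error(s) at position(s): 6, 7


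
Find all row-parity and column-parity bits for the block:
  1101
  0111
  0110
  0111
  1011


Row parities: 11011
Column parities: 0000

Row P: 11011, Col P: 0000, Corner: 0


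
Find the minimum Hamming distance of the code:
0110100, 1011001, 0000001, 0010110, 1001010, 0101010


Comparing all pairs, minimum distance: 2
Can detect 1 errors, correct 0 errors

2


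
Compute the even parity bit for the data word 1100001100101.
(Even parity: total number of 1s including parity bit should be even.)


Number of 1s in data: 6
Parity bit: 0

0


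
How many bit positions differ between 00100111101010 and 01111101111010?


XOR: 01011010010000
Count of 1s: 5

5


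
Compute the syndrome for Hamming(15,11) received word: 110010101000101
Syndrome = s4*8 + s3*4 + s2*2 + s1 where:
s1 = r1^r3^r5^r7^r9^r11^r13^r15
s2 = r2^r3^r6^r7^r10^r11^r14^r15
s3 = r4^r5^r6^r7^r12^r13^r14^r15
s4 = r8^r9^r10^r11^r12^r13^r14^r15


s1=0, s2=1, s3=0, s4=1

Syndrome = 10 (error at position 10)


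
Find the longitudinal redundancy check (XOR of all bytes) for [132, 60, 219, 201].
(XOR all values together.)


XOR chain: 132 ^ 60 ^ 219 ^ 201 = 170

170


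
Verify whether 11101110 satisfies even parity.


Number of 1s: 6

Yes, parity is correct (6 ones)


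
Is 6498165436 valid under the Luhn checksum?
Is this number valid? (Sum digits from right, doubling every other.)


Luhn sum = 49
49 mod 10 = 9

Invalid (Luhn sum mod 10 = 9)


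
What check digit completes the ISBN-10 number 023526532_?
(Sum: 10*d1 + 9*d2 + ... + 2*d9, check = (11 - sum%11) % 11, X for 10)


Weighted sum: 152
152 mod 11 = 9

Check digit: 2


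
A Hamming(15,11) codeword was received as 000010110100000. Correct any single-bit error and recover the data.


Syndrome = 0: no error detected

Data: 01010100000 (no errors)


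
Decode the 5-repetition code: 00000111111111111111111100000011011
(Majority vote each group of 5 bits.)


Groups: 00000, 11111, 11111, 11111, 11110, 00000, 11011
Majority votes: 0111101

0111101


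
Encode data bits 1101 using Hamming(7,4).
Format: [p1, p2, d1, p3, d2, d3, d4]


Parity bits: p1=1, p2=0, p3=0

1010101


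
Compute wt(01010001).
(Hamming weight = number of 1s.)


Counting 1s in 01010001

3


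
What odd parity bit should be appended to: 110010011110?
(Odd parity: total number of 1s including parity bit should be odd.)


Number of 1s in data: 7
Parity bit: 0

0


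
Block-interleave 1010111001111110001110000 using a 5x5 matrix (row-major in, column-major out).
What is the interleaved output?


Matrix:
  10101
  11001
  11111
  00011
  10000
Read columns: 1110101100101000011011110

1110101100101000011011110


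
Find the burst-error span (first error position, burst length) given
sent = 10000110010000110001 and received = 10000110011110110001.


XOR: 00000000001110000000

Burst at position 10, length 3


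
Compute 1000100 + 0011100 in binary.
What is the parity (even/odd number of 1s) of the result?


1000100 = 68
0011100 = 28
Sum = 96 = 1100000
1s count = 2

even parity (2 ones in 1100000)


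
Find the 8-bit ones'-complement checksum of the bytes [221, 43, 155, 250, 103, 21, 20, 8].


Sum = 821 mod 256 = 53
Complement = 202

202


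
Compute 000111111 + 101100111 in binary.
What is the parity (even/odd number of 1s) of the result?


000111111 = 63
101100111 = 359
Sum = 422 = 110100110
1s count = 5

odd parity (5 ones in 110100110)


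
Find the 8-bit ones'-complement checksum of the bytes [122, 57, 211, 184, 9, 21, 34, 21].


Sum = 659 mod 256 = 147
Complement = 108

108


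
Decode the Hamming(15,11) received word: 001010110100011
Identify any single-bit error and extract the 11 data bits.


Syndrome = 2: error at position 2

Data: 11010100011 (corrected bit 2)


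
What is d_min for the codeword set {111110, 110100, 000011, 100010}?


Comparing all pairs, minimum distance: 2
Can detect 1 errors, correct 0 errors

2


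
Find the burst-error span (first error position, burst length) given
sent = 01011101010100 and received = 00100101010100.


XOR: 01111000000000

Burst at position 1, length 4


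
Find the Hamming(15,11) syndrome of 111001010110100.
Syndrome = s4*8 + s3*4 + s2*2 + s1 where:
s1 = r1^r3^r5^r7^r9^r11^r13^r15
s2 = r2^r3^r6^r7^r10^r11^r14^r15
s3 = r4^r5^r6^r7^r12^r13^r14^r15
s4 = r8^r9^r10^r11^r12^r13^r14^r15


s1=0, s2=1, s3=0, s4=0

Syndrome = 2 (error at position 2)


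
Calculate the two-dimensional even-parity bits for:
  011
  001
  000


Row parities: 010
Column parities: 010

Row P: 010, Col P: 010, Corner: 1


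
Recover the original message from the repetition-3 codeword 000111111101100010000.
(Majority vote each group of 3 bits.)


Groups: 000, 111, 111, 101, 100, 010, 000
Majority votes: 0111000

0111000


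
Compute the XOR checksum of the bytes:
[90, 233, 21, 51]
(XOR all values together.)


XOR chain: 90 ^ 233 ^ 21 ^ 51 = 149

149


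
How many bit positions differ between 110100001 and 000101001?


XOR: 110001000
Count of 1s: 3

3


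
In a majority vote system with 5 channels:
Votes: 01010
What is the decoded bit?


Ones: 2 out of 5
Threshold: 3

0 (2/5 voted 1)


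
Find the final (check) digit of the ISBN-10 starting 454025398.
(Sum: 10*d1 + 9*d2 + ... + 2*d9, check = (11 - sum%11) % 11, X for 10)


Weighted sum: 209
209 mod 11 = 0

Check digit: 0


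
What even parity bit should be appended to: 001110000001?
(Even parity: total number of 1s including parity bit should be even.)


Number of 1s in data: 4
Parity bit: 0

0


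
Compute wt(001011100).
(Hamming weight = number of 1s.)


Counting 1s in 001011100

4


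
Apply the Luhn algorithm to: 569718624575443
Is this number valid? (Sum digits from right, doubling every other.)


Luhn sum = 68
68 mod 10 = 8

Invalid (Luhn sum mod 10 = 8)


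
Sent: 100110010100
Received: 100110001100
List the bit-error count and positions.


XOR: 000000011000

2 error(s) at position(s): 7, 8


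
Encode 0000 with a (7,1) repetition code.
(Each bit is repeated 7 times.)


Each bit -> 7 copies

0000000000000000000000000000


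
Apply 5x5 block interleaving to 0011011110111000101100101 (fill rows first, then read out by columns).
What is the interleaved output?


Matrix:
  00110
  11110
  11100
  01011
  00101
Read columns: 0110001110111011101000011

0110001110111011101000011


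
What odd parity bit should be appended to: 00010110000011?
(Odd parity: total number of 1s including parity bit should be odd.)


Number of 1s in data: 5
Parity bit: 0

0


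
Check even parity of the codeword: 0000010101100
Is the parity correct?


Number of 1s: 4

Yes, parity is correct (4 ones)


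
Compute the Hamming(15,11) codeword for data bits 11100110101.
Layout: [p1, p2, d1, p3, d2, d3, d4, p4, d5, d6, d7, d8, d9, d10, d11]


Parity bits: p1=1, p2=1, p3=0, p4=0

111011000110101
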